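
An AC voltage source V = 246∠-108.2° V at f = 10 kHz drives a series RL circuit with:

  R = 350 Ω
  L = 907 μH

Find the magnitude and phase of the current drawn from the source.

Step 1 — Angular frequency: ω = 2π·f = 2π·1e+04 = 6.283e+04 rad/s.
Step 2 — Component impedances:
  R: Z = R = 350 Ω
  L: Z = jωL = j·6.283e+04·0.000907 = 0 + j56.99 Ω
Step 3 — Series combination: Z_total = R + L = 350 + j56.99 Ω = 354.6∠9.2° Ω.
Step 4 — Source phasor: V = 246∠-108.2° V = -76.83 - j233.7 V.
Step 5 — Ohm's law: I = V / Z_total = (-76.83 - j233.7) / (350 + j56.99) = -0.3198 - j0.6156 A.
Step 6 — Convert to polar: |I| = 0.6937 A, ∠I = -117.4°.

I = 0.6937∠-117.4° A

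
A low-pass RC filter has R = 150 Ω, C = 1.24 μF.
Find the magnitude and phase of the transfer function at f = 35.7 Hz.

Step 1 — Angular frequency: ω = 2π·35.7 = 224.3 rad/s.
Step 2 — Transfer function: H(jω) = 1/(1 + jωRC).
Step 3 — Denominator: 1 + jωRC = 1 + j·224.3·150·1.24e-06 = 1 + j0.04172.
Step 4 — H = 0.9983 - j0.04165.
Step 5 — Magnitude: |H| = 0.9991 (-0.0 dB); phase: φ = -2.4°.

|H| = 0.9991 (-0.0 dB), φ = -2.4°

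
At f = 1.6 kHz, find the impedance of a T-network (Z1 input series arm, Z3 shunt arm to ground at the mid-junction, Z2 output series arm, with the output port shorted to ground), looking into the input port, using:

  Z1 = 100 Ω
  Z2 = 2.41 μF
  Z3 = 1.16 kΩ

Step 1 — Angular frequency: ω = 2π·f = 2π·1600 = 1.005e+04 rad/s.
Step 2 — Component impedances:
  Z1: Z = R = 100 Ω
  Z2: Z = 1/(jωC) = -j/(ω·C) = 0 - j41.27 Ω
  Z3: Z = R = 1160 Ω
Step 3 — With the output port shorted to ground, the output series arm Z2 runs from the junction to ground; the shunt arm Z3 also runs from the junction to ground. They appear in parallel: Z3 || Z2 = 1.467 - j41.22 Ω.
Step 4 — Series with input arm Z1: Z_in = Z1 + (Z3 || Z2) = 101.5 - j41.22 Ω = 109.5∠-22.1° Ω.

Z = 101.5 - j41.22 Ω = 109.5∠-22.1° Ω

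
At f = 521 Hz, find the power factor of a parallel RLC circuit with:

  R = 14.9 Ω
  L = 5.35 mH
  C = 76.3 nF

Step 1 — Angular frequency: ω = 2π·f = 2π·521 = 3274 rad/s.
Step 2 — Component impedances:
  R: Z = R = 14.9 Ω
  L: Z = jωL = j·3274·0.00535 = 0 + j17.51 Ω
  C: Z = 1/(jωC) = -j/(ω·C) = 0 - j4004 Ω
Step 3 — Parallel combination: 1/Z_total = 1/R + 1/L + 1/C; Z_total = 8.675 + j7.349 Ω = 11.37∠40.3° Ω.
Step 4 — Power factor: PF = cos(φ) = Re(Z)/|Z| = 8.675/11.37 = 0.763.
Step 5 — Type: Im(Z) = 7.349 ⇒ lagging (phase φ = 40.3°).

PF = 0.763 (lagging, φ = 40.3°)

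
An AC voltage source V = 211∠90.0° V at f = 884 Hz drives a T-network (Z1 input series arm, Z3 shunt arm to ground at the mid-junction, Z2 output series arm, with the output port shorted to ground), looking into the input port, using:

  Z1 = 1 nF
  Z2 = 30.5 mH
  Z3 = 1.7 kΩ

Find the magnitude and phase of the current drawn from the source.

Step 1 — Angular frequency: ω = 2π·f = 2π·884 = 5554 rad/s.
Step 2 — Component impedances:
  Z1: Z = 1/(jωC) = -j/(ω·C) = 0 - j1.8e+05 Ω
  Z2: Z = jωL = j·5554·0.0305 = 0 + j169.4 Ω
  Z3: Z = R = 1700 Ω
Step 3 — With the output port shorted to ground, the output series arm Z2 runs from the junction to ground; the shunt arm Z3 also runs from the junction to ground. They appear in parallel: Z3 || Z2 = 16.72 + j167.7 Ω.
Step 4 — Series with input arm Z1: Z_in = Z1 + (Z3 || Z2) = 16.72 - j1.799e+05 Ω = 1.799e+05∠-90.0° Ω.
Step 5 — Source phasor: V = 211∠90.0° V = 0 + j211 V.
Step 6 — Ohm's law: I = V / Z_total = (0 + j211) / (16.72 - j1.799e+05) = -0.001173 + j1.09e-07 A.
Step 7 — Convert to polar: |I| = 0.001173 A, ∠I = 180.0°.

I = 0.001173∠180.0° A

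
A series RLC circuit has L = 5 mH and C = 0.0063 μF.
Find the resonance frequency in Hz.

Step 1 — Resonance condition Im(Z)=0 gives ω₀ = 1/√(LC).
Step 2 — ω₀ = 1/√(0.005·6.3e-09) = 1.782e+05 rad/s.
Step 3 — f₀ = ω₀/(2π) = 2.836e+04 Hz.

f₀ = 2.836e+04 Hz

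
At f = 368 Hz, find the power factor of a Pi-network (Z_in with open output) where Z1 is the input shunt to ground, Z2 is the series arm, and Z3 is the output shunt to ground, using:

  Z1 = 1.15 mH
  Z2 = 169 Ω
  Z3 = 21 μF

Step 1 — Angular frequency: ω = 2π·f = 2π·368 = 2312 rad/s.
Step 2 — Component impedances:
  Z1: Z = jωL = j·2312·0.00115 = 0 + j2.659 Ω
  Z2: Z = R = 169 Ω
  Z3: Z = 1/(jωC) = -j/(ω·C) = 0 - j20.59 Ω
Step 3 — With open output, the series arm Z2 and the output shunt Z3 appear in series to ground: Z2 + Z3 = 169 - j20.59 Ω.
Step 4 — Parallel with input shunt Z1: Z_in = Z1 || (Z2 + Z3) = 0.04137 + j2.663 Ω = 2.664∠89.1° Ω.
Step 5 — Power factor: PF = cos(φ) = Re(Z)/|Z| = 0.04137/2.664 = 0.01553.
Step 6 — Type: Im(Z) = 2.663 ⇒ lagging (phase φ = 89.1°).

PF = 0.01553 (lagging, φ = 89.1°)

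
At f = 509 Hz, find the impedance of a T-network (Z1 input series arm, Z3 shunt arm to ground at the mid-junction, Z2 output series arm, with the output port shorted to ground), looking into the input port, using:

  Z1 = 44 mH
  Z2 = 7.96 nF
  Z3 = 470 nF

Step 1 — Angular frequency: ω = 2π·f = 2π·509 = 3198 rad/s.
Step 2 — Component impedances:
  Z1: Z = jωL = j·3198·0.044 = 0 + j140.7 Ω
  Z2: Z = 1/(jωC) = -j/(ω·C) = 0 - j3.928e+04 Ω
  Z3: Z = 1/(jωC) = -j/(ω·C) = 0 - j665.3 Ω
Step 3 — With the output port shorted to ground, the output series arm Z2 runs from the junction to ground; the shunt arm Z3 also runs from the junction to ground. They appear in parallel: Z3 || Z2 = 0 - j654.2 Ω.
Step 4 — Series with input arm Z1: Z_in = Z1 + (Z3 || Z2) = 0 - j513.5 Ω = 513.5∠-90.0° Ω.

Z = 0 - j513.5 Ω = 513.5∠-90.0° Ω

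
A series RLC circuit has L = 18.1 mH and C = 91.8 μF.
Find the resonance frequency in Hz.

Step 1 — Resonance condition Im(Z)=0 gives ω₀ = 1/√(LC).
Step 2 — ω₀ = 1/√(0.0181·9.18e-05) = 775.8 rad/s.
Step 3 — f₀ = ω₀/(2π) = 123.5 Hz.

f₀ = 123.5 Hz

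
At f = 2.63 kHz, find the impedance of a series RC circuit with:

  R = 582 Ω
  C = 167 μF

Step 1 — Angular frequency: ω = 2π·f = 2π·2630 = 1.652e+04 rad/s.
Step 2 — Component impedances:
  R: Z = R = 582 Ω
  C: Z = 1/(jωC) = -j/(ω·C) = 0 - j0.3624 Ω
Step 3 — Series combination: Z_total = R + C = 582 - j0.3624 Ω = 582∠-0.0° Ω.

Z = 582 - j0.3624 Ω = 582∠-0.0° Ω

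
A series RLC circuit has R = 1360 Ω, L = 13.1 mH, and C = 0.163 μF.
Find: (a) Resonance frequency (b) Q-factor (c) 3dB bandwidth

Step 1 — Resonance: ω₀ = 1/√(LC) = 1/√(0.0131·1.63e-07) = 2.164e+04 rad/s.
Step 2 — f₀ = ω₀/(2π) = 3444 Hz.
Step 3 — Series Q: Q = ω₀L/R = 2.164e+04·0.0131/1360 = 0.2085.
Step 4 — Bandwidth: Δω = ω₀/Q = 1.038e+05 rad/s; BW = Δω/(2π) = 1.652e+04 Hz.

(a) f₀ = 3444 Hz  (b) Q = 0.2085  (c) BW = 1.652e+04 Hz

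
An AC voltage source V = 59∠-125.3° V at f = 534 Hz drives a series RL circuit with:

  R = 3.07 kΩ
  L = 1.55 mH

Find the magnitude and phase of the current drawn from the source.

Step 1 — Angular frequency: ω = 2π·f = 2π·534 = 3355 rad/s.
Step 2 — Component impedances:
  R: Z = R = 3070 Ω
  L: Z = jωL = j·3355·0.00155 = 0 + j5.201 Ω
Step 3 — Series combination: Z_total = R + L = 3070 + j5.201 Ω = 3070∠0.1° Ω.
Step 4 — Source phasor: V = 59∠-125.3° V = -34.09 - j48.15 V.
Step 5 — Ohm's law: I = V / Z_total = (-34.09 - j48.15) / (3070 + j5.201) = -0.01113 - j0.01567 A.
Step 6 — Convert to polar: |I| = 0.01922 A, ∠I = -125.4°.

I = 0.01922∠-125.4° A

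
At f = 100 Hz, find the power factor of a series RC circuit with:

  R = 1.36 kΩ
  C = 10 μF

Step 1 — Angular frequency: ω = 2π·f = 2π·100 = 628.3 rad/s.
Step 2 — Component impedances:
  R: Z = R = 1360 Ω
  C: Z = 1/(jωC) = -j/(ω·C) = 0 - j159.2 Ω
Step 3 — Series combination: Z_total = R + C = 1360 - j159.2 Ω = 1369∠-6.7° Ω.
Step 4 — Power factor: PF = cos(φ) = Re(Z)/|Z| = 1360/1369.3 = 0.9932.
Step 5 — Type: Im(Z) = -159.2 ⇒ leading (phase φ = -6.7°).

PF = 0.9932 (leading, φ = -6.7°)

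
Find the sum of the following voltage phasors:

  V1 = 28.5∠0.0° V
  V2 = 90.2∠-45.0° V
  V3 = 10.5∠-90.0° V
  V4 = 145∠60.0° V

Step 1 — Convert each phasor to rectangular form:
  V1 = 28.5·(cos(0.0°) + j·sin(0.0°)) = 28.5 V
  V2 = 90.2·(cos(-45.0°) + j·sin(-45.0°)) = 63.78 - j63.78 V
  V3 = 10.5·(cos(-90.0°) + j·sin(-90.0°)) = 0 - j10.5 V
  V4 = 145·(cos(60.0°) + j·sin(60.0°)) = 72.5 + j125.6 V
Step 2 — Sum components: V_total = 164.8 + j51.29 V.
Step 3 — Convert to polar: |V_total| = 172.6 V, ∠V_total = 17.3°.

V_total = 172.6∠17.3° V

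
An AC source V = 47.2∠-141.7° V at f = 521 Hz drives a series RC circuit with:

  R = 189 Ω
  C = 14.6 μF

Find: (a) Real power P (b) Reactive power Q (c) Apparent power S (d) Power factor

Step 1 — Angular frequency: ω = 2π·f = 2π·521 = 3274 rad/s.
Step 2 — Component impedances:
  R: Z = R = 189 Ω
  C: Z = 1/(jωC) = -j/(ω·C) = 0 - j20.92 Ω
Step 3 — Series combination: Z_total = R + C = 189 - j20.92 Ω = 190.2∠-6.3° Ω.
Step 4 — Source phasor: V = 47.2∠-141.7° V = -37.04 - j29.25 V.
Step 5 — Current: I = V / Z = -0.1767 - j0.1743 A = 0.2482∠-135.4° A.
Step 6 — Complex power: S = V·I* = 11.64 - j1.289 VA.
Step 7 — Real power: P = Re(S) = 11.64 W.
Step 8 — Reactive power: Q = Im(S) = -1.289 VAR.
Step 9 — Apparent power: |S| = 11.72 VA.
Step 10 — Power factor: PF = P/|S| = 0.9939 (leading).

(a) P = 11.64 W  (b) Q = -1.289 VAR  (c) S = 11.72 VA  (d) PF = 0.9939 (leading)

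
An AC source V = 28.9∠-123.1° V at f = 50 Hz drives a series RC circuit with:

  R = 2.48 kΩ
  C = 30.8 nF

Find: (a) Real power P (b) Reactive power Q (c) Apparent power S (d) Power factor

Step 1 — Angular frequency: ω = 2π·f = 2π·50 = 314.2 rad/s.
Step 2 — Component impedances:
  R: Z = R = 2480 Ω
  C: Z = 1/(jωC) = -j/(ω·C) = 0 - j1.033e+05 Ω
Step 3 — Series combination: Z_total = R + C = 2480 - j1.033e+05 Ω = 1.034e+05∠-88.6° Ω.
Step 4 — Source phasor: V = 28.9∠-123.1° V = -15.78 - j24.21 V.
Step 5 — Current: I = V / Z = 0.0002305 - j0.0001582 A = 0.0002796∠-34.5° A.
Step 6 — Complex power: S = V·I* = 0.0001938 - j0.008077 VA.
Step 7 — Real power: P = Re(S) = 0.0001938 W.
Step 8 — Reactive power: Q = Im(S) = -0.008077 VAR.
Step 9 — Apparent power: |S| = 0.008079 VA.
Step 10 — Power factor: PF = P/|S| = 0.02399 (leading).

(a) P = 0.0001938 W  (b) Q = -0.008077 VAR  (c) S = 0.008079 VA  (d) PF = 0.02399 (leading)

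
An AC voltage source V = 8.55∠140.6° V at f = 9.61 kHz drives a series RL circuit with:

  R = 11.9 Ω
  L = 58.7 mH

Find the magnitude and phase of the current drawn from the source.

Step 1 — Angular frequency: ω = 2π·f = 2π·9610 = 6.038e+04 rad/s.
Step 2 — Component impedances:
  R: Z = R = 11.9 Ω
  L: Z = jωL = j·6.038e+04·0.0587 = 0 + j3544 Ω
Step 3 — Series combination: Z_total = R + L = 11.9 + j3544 Ω = 3544∠89.8° Ω.
Step 4 — Source phasor: V = 8.55∠140.6° V = -6.607 + j5.427 V.
Step 5 — Ohm's law: I = V / Z_total = (-6.607 + j5.427) / (11.9 + j3544) = 0.001525 + j0.001869 A.
Step 6 — Convert to polar: |I| = 0.002412 A, ∠I = 50.8°.

I = 0.002412∠50.8° A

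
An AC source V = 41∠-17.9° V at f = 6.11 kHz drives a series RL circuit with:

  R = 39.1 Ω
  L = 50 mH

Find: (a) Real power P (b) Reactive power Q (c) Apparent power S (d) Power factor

Step 1 — Angular frequency: ω = 2π·f = 2π·6110 = 3.839e+04 rad/s.
Step 2 — Component impedances:
  R: Z = R = 39.1 Ω
  L: Z = jωL = j·3.839e+04·0.05 = 0 + j1920 Ω
Step 3 — Series combination: Z_total = R + L = 39.1 + j1920 Ω = 1920∠88.8° Ω.
Step 4 — Source phasor: V = 41∠-17.9° V = 39.02 - j12.6 V.
Step 5 — Current: I = V / Z = -0.006148 - j0.02045 A = 0.02136∠-106.7° A.
Step 6 — Complex power: S = V·I* = 0.01783 + j0.8754 VA.
Step 7 — Real power: P = Re(S) = 0.01783 W.
Step 8 — Reactive power: Q = Im(S) = 0.8754 VAR.
Step 9 — Apparent power: |S| = 0.8756 VA.
Step 10 — Power factor: PF = P/|S| = 0.02037 (lagging).

(a) P = 0.01783 W  (b) Q = 0.8754 VAR  (c) S = 0.8756 VA  (d) PF = 0.02037 (lagging)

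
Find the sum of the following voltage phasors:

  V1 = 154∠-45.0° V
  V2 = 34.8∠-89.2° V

Step 1 — Convert each phasor to rectangular form:
  V1 = 154·(cos(-45.0°) + j·sin(-45.0°)) = 108.9 - j108.9 V
  V2 = 34.8·(cos(-89.2°) + j·sin(-89.2°)) = 0.4859 - j34.8 V
Step 2 — Sum components: V_total = 109.4 - j143.7 V.
Step 3 — Convert to polar: |V_total| = 180.6 V, ∠V_total = -52.7°.

V_total = 180.6∠-52.7° V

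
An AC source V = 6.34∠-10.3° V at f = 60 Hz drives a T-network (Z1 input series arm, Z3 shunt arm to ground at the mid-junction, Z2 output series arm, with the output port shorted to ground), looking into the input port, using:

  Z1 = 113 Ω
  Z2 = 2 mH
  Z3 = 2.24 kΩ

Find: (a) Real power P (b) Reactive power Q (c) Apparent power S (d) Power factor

Step 1 — Angular frequency: ω = 2π·f = 2π·60 = 377 rad/s.
Step 2 — Component impedances:
  Z1: Z = R = 113 Ω
  Z2: Z = jωL = j·377·0.002 = 0 + j0.754 Ω
  Z3: Z = R = 2240 Ω
Step 3 — With the output port shorted to ground, the output series arm Z2 runs from the junction to ground; the shunt arm Z3 also runs from the junction to ground. They appear in parallel: Z3 || Z2 = 0.0002538 + j0.754 Ω.
Step 4 — Series with input arm Z1: Z_in = Z1 + (Z3 || Z2) = 113 + j0.754 Ω = 113∠0.4° Ω.
Step 5 — Source phasor: V = 6.34∠-10.3° V = 6.238 - j1.134 V.
Step 6 — Current: I = V / Z = 0.05513 - j0.0104 A = 0.0561∠-10.7° A.
Step 7 — Complex power: S = V·I* = 0.3557 + j0.002373 VA.
Step 8 — Real power: P = Re(S) = 0.3557 W.
Step 9 — Reactive power: Q = Im(S) = 0.002373 VAR.
Step 10 — Apparent power: |S| = 0.3557 VA.
Step 11 — Power factor: PF = P/|S| = 1 (lagging).

(a) P = 0.3557 W  (b) Q = 0.002373 VAR  (c) S = 0.3557 VA  (d) PF = 1 (lagging)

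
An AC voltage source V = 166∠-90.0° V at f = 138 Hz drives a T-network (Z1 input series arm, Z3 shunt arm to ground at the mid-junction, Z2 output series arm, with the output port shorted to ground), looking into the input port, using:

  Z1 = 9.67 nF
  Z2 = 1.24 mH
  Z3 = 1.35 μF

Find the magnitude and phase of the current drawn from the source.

Step 1 — Angular frequency: ω = 2π·f = 2π·138 = 867.1 rad/s.
Step 2 — Component impedances:
  Z1: Z = 1/(jωC) = -j/(ω·C) = 0 - j1.193e+05 Ω
  Z2: Z = jωL = j·867.1·0.00124 = 0 + j1.075 Ω
  Z3: Z = 1/(jωC) = -j/(ω·C) = 0 - j854.3 Ω
Step 3 — With the output port shorted to ground, the output series arm Z2 runs from the junction to ground; the shunt arm Z3 also runs from the junction to ground. They appear in parallel: Z3 || Z2 = 0 + j1.077 Ω.
Step 4 — Series with input arm Z1: Z_in = Z1 + (Z3 || Z2) = 0 - j1.193e+05 Ω = 1.193e+05∠-90.0° Ω.
Step 5 — Source phasor: V = 166∠-90.0° V = 0 - j166 V.
Step 6 — Ohm's law: I = V / Z_total = (0 - j166) / (0 - j1.193e+05) = 0.001392 A.
Step 7 — Convert to polar: |I| = 0.001392 A, ∠I = 0.0°.

I = 0.001392∠0.0° A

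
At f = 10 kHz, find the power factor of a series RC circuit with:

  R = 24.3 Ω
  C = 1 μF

Step 1 — Angular frequency: ω = 2π·f = 2π·1e+04 = 6.283e+04 rad/s.
Step 2 — Component impedances:
  R: Z = R = 24.3 Ω
  C: Z = 1/(jωC) = -j/(ω·C) = 0 - j15.92 Ω
Step 3 — Series combination: Z_total = R + C = 24.3 - j15.92 Ω = 29.05∠-33.2° Ω.
Step 4 — Power factor: PF = cos(φ) = Re(Z)/|Z| = 24.3/29.05 = 0.8365.
Step 5 — Type: Im(Z) = -15.92 ⇒ leading (phase φ = -33.2°).

PF = 0.8365 (leading, φ = -33.2°)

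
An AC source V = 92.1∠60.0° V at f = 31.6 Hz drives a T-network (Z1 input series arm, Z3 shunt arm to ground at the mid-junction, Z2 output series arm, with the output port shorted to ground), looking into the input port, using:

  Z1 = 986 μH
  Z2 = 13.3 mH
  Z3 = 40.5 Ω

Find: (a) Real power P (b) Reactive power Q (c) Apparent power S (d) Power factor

Step 1 — Angular frequency: ω = 2π·f = 2π·31.6 = 198.5 rad/s.
Step 2 — Component impedances:
  Z1: Z = jωL = j·198.5·0.000986 = 0 + j0.1958 Ω
  Z2: Z = jωL = j·198.5·0.0133 = 0 + j2.641 Ω
  Z3: Z = R = 40.5 Ω
Step 3 — With the output port shorted to ground, the output series arm Z2 runs from the junction to ground; the shunt arm Z3 also runs from the junction to ground. They appear in parallel: Z3 || Z2 = 0.1715 + j2.63 Ω.
Step 4 — Series with input arm Z1: Z_in = Z1 + (Z3 || Z2) = 0.1715 + j2.825 Ω = 2.83∠86.5° Ω.
Step 5 — Source phasor: V = 92.1∠60.0° V = 46.05 + j79.76 V.
Step 6 — Current: I = V / Z = 29.11 - j14.53 A = 32.54∠-26.5° A.
Step 7 — Complex power: S = V·I* = 181.5 + j2991 VA.
Step 8 — Real power: P = Re(S) = 181.5 W.
Step 9 — Reactive power: Q = Im(S) = 2991 VAR.
Step 10 — Apparent power: |S| = 2997 VA.
Step 11 — Power factor: PF = P/|S| = 0.06057 (lagging).

(a) P = 181.5 W  (b) Q = 2991 VAR  (c) S = 2997 VA  (d) PF = 0.06057 (lagging)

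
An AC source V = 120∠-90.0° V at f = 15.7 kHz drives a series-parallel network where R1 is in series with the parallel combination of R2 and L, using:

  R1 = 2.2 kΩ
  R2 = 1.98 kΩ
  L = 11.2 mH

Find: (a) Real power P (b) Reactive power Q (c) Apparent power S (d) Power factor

Step 1 — Angular frequency: ω = 2π·f = 2π·1.57e+04 = 9.865e+04 rad/s.
Step 2 — Component impedances:
  R1: Z = R = 2200 Ω
  R2: Z = R = 1980 Ω
  L: Z = jωL = j·9.865e+04·0.0112 = 0 + j1105 Ω
Step 3 — Parallel branch: R2 || L = 1/(1/R2 + 1/L) = 470.1 + j842.5 Ω.
Step 4 — Series with R1: Z_total = R1 + (R2 || L) = 2670 + j842.5 Ω = 2800∠17.5° Ω.
Step 5 — Source phasor: V = 120∠-90.0° V = 0 - j120 V.
Step 6 — Current: I = V / Z = -0.0129 - j0.04087 A = 0.04286∠-107.5° A.
Step 7 — Complex power: S = V·I* = 4.905 + j1.548 VA.
Step 8 — Real power: P = Re(S) = 4.905 W.
Step 9 — Reactive power: Q = Im(S) = 1.548 VAR.
Step 10 — Apparent power: |S| = 5.143 VA.
Step 11 — Power factor: PF = P/|S| = 0.9537 (lagging).

(a) P = 4.905 W  (b) Q = 1.548 VAR  (c) S = 5.143 VA  (d) PF = 0.9537 (lagging)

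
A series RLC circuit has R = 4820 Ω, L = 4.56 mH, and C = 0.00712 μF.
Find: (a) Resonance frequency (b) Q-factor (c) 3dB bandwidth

Step 1 — Resonance condition Im(Z)=0 gives ω₀ = 1/√(LC).
Step 2 — ω₀ = 1/√(0.00456·7.12e-09) = 1.755e+05 rad/s.
Step 3 — f₀ = ω₀/(2π) = 2.793e+04 Hz.
Step 4 — Series Q: Q = ω₀L/R = 1.755e+05·0.00456/4820 = 0.166.
Step 5 — 3dB bandwidth: Δω = ω₀/Q = 1.057e+06 rad/s; BW = Δω/(2π) = 1.682e+05 Hz.

(a) f₀ = 2.793e+04 Hz  (b) Q = 0.166  (c) BW = 1.682e+05 Hz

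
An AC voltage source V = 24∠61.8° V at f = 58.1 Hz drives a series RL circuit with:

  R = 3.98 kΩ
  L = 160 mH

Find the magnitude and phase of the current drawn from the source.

Step 1 — Angular frequency: ω = 2π·f = 2π·58.1 = 365.1 rad/s.
Step 2 — Component impedances:
  R: Z = R = 3980 Ω
  L: Z = jωL = j·365.1·0.16 = 0 + j58.41 Ω
Step 3 — Series combination: Z_total = R + L = 3980 + j58.41 Ω = 3980∠0.8° Ω.
Step 4 — Source phasor: V = 24∠61.8° V = 11.34 + j21.15 V.
Step 5 — Ohm's law: I = V / Z_total = (11.34 + j21.15) / (3980 + j58.41) = 0.002927 + j0.005271 A.
Step 6 — Convert to polar: |I| = 0.00603 A, ∠I = 61.0°.

I = 0.00603∠61.0° A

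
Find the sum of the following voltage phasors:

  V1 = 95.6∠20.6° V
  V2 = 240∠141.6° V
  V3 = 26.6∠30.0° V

Step 1 — Convert each phasor to rectangular form:
  V1 = 95.6·(cos(20.6°) + j·sin(20.6°)) = 89.49 + j33.64 V
  V2 = 240·(cos(141.6°) + j·sin(141.6°)) = -188.1 + j149.1 V
  V3 = 26.6·(cos(30.0°) + j·sin(30.0°)) = 23.04 + j13.3 V
Step 2 — Sum components: V_total = -75.56 + j196 V.
Step 3 — Convert to polar: |V_total| = 210.1 V, ∠V_total = 111.1°.

V_total = 210.1∠111.1° V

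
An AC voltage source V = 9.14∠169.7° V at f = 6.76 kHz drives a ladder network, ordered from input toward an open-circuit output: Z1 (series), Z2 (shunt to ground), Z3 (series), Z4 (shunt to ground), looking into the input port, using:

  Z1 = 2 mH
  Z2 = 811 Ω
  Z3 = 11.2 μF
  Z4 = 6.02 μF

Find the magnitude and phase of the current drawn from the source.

Step 1 — Angular frequency: ω = 2π·f = 2π·6760 = 4.247e+04 rad/s.
Step 2 — Component impedances:
  Z1: Z = jωL = j·4.247e+04·0.002 = 0 + j84.95 Ω
  Z2: Z = R = 811 Ω
  Z3: Z = 1/(jωC) = -j/(ω·C) = 0 - j2.102 Ω
  Z4: Z = 1/(jωC) = -j/(ω·C) = 0 - j3.911 Ω
Step 3 — Ladder network (open output): work backward from the far end, alternating series and parallel combinations. Z_in = 0.04458 + j78.94 Ω = 78.94∠90.0° Ω.
Step 4 — Source phasor: V = 9.14∠169.7° V = -8.993 + j1.634 V.
Step 5 — Ohm's law: I = V / Z_total = (-8.993 + j1.634) / (0.04458 + j78.94) = 0.02064 + j0.1139 A.
Step 6 — Convert to polar: |I| = 0.1158 A, ∠I = 79.7°.

I = 0.1158∠79.7° A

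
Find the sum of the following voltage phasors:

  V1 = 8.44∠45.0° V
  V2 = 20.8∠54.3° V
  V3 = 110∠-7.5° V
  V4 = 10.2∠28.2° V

Step 1 — Convert each phasor to rectangular form:
  V1 = 8.44·(cos(45.0°) + j·sin(45.0°)) = 5.968 + j5.968 V
  V2 = 20.8·(cos(54.3°) + j·sin(54.3°)) = 12.14 + j16.89 V
  V3 = 110·(cos(-7.5°) + j·sin(-7.5°)) = 109.1 - j14.36 V
  V4 = 10.2·(cos(28.2°) + j·sin(28.2°)) = 8.989 + j4.82 V
Step 2 — Sum components: V_total = 136.2 + j13.32 V.
Step 3 — Convert to polar: |V_total| = 136.8 V, ∠V_total = 5.6°.

V_total = 136.8∠5.6° V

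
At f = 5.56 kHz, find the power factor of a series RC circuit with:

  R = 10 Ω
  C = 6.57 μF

Step 1 — Angular frequency: ω = 2π·f = 2π·5560 = 3.493e+04 rad/s.
Step 2 — Component impedances:
  R: Z = R = 10 Ω
  C: Z = 1/(jωC) = -j/(ω·C) = 0 - j4.357 Ω
Step 3 — Series combination: Z_total = R + C = 10 - j4.357 Ω = 10.91∠-23.5° Ω.
Step 4 — Power factor: PF = cos(φ) = Re(Z)/|Z| = 10/10.908 = 0.9168.
Step 5 — Type: Im(Z) = -4.357 ⇒ leading (phase φ = -23.5°).

PF = 0.9168 (leading, φ = -23.5°)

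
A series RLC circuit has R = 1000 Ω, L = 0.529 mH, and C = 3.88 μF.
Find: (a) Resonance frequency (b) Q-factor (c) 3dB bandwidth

Step 1 — Resonance condition Im(Z)=0 gives ω₀ = 1/√(LC).
Step 2 — ω₀ = 1/√(0.000529·3.88e-06) = 2.207e+04 rad/s.
Step 3 — f₀ = ω₀/(2π) = 3513 Hz.
Step 4 — Series Q: Q = ω₀L/R = 2.207e+04·0.000529/1000 = 0.01168.
Step 5 — 3dB bandwidth: Δω = ω₀/Q = 1.89e+06 rad/s; BW = Δω/(2π) = 3.009e+05 Hz.

(a) f₀ = 3513 Hz  (b) Q = 0.01168  (c) BW = 3.009e+05 Hz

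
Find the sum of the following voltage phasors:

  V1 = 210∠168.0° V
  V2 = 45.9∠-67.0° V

Step 1 — Convert each phasor to rectangular form:
  V1 = 210·(cos(168.0°) + j·sin(168.0°)) = -205.4 + j43.66 V
  V2 = 45.9·(cos(-67.0°) + j·sin(-67.0°)) = 17.93 - j42.25 V
Step 2 — Sum components: V_total = -187.5 + j1.41 V.
Step 3 — Convert to polar: |V_total| = 187.5 V, ∠V_total = 179.6°.

V_total = 187.5∠179.6° V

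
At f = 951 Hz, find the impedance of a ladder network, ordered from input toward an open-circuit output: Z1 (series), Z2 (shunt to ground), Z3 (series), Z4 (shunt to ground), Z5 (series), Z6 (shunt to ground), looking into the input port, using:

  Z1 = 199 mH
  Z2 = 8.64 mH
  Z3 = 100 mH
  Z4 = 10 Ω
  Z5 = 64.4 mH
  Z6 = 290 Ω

Step 1 — Angular frequency: ω = 2π·f = 2π·951 = 5975 rad/s.
Step 2 — Component impedances:
  Z1: Z = jωL = j·5975·0.199 = 0 + j1189 Ω
  Z2: Z = jωL = j·5975·0.00864 = 0 + j51.63 Ω
  Z3: Z = jωL = j·5975·0.1 = 0 + j597.5 Ω
  Z4: Z = R = 10 Ω
  Z5: Z = jωL = j·5975·0.0644 = 0 + j384.8 Ω
  Z6: Z = R = 290 Ω
Step 3 — Ladder network (open output): work backward from the far end, alternating series and parallel combinations. Z_in = 0.06241 + j1237 Ω = 1237∠90.0° Ω.

Z = 0.06241 + j1237 Ω = 1237∠90.0° Ω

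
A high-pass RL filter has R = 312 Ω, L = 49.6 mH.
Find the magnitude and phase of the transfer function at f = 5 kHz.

Step 1 — Angular frequency: ω = 2π·5000 = 3.142e+04 rad/s.
Step 2 — Transfer function: H(jω) = jωL/(R + jωL).
Step 3 — Numerator jωL = j·1558; denominator R + jωL = 312 + j1558.
Step 4 — H = 0.9615 + j0.1925.
Step 5 — Magnitude: |H| = 0.9805 (-0.2 dB); phase: φ = 11.3°.

|H| = 0.9805 (-0.2 dB), φ = 11.3°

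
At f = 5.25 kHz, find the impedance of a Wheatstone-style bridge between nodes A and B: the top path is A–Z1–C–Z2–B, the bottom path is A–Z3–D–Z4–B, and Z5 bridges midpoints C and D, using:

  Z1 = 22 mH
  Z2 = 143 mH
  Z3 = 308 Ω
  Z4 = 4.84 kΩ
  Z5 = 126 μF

Step 1 — Angular frequency: ω = 2π·f = 2π·5250 = 3.299e+04 rad/s.
Step 2 — Component impedances:
  Z1: Z = jωL = j·3.299e+04·0.022 = 0 + j725.7 Ω
  Z2: Z = jωL = j·3.299e+04·0.143 = 0 + j4717 Ω
  Z3: Z = R = 308 Ω
  Z4: Z = R = 4840 Ω
  Z5: Z = 1/(jωC) = -j/(ω·C) = 0 - j0.2406 Ω
Step 3 — Bridge requires nodal analysis (the Z5 bridge couples midpoints C and D, so the two paths cannot be reduced to a simple series/parallel combination). Setting node B to ground and injecting 1 A at node A, the 3-node admittance system at A, C, D solves to V_A = Z_AB = 2619 + j2530 Ω = 3641∠44.0° Ω.

Z = 2619 + j2530 Ω = 3641∠44.0° Ω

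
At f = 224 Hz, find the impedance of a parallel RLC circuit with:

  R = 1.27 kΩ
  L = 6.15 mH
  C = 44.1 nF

Step 1 — Angular frequency: ω = 2π·f = 2π·224 = 1407 rad/s.
Step 2 — Component impedances:
  R: Z = R = 1270 Ω
  L: Z = jωL = j·1407·0.00615 = 0 + j8.656 Ω
  C: Z = 1/(jωC) = -j/(ω·C) = 0 - j1.611e+04 Ω
Step 3 — Parallel combination: 1/Z_total = 1/R + 1/L + 1/C; Z_total = 0.05905 + j8.66 Ω = 8.66∠89.6° Ω.

Z = 0.05905 + j8.66 Ω = 8.66∠89.6° Ω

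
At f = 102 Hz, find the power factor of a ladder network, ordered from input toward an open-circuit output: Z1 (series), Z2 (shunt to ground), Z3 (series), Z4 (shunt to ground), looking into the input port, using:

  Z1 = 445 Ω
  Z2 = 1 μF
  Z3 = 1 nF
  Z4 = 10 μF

Step 1 — Angular frequency: ω = 2π·f = 2π·102 = 640.9 rad/s.
Step 2 — Component impedances:
  Z1: Z = R = 445 Ω
  Z2: Z = 1/(jωC) = -j/(ω·C) = 0 - j1560 Ω
  Z3: Z = 1/(jωC) = -j/(ω·C) = 0 - j1.56e+06 Ω
  Z4: Z = 1/(jωC) = -j/(ω·C) = 0 - j156 Ω
Step 3 — Ladder network (open output): work backward from the far end, alternating series and parallel combinations. Z_in = 445 - j1559 Ω = 1621∠-74.1° Ω.
Step 4 — Power factor: PF = cos(φ) = Re(Z)/|Z| = 445/1621 = 0.2745.
Step 5 — Type: Im(Z) = -1559 ⇒ leading (phase φ = -74.1°).

PF = 0.2745 (leading, φ = -74.1°)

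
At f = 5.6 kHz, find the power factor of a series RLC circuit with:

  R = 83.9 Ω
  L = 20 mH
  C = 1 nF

Step 1 — Angular frequency: ω = 2π·f = 2π·5600 = 3.519e+04 rad/s.
Step 2 — Component impedances:
  R: Z = R = 83.9 Ω
  L: Z = jωL = j·3.519e+04·0.02 = 0 + j703.7 Ω
  C: Z = 1/(jωC) = -j/(ω·C) = 0 - j2.842e+04 Ω
Step 3 — Series combination: Z_total = R + L + C = 83.9 - j2.772e+04 Ω = 2.772e+04∠-89.8° Ω.
Step 4 — Power factor: PF = cos(φ) = Re(Z)/|Z| = 83.9/2.772e+04 = 0.003027.
Step 5 — Type: Im(Z) = -2.772e+04 ⇒ leading (phase φ = -89.8°).

PF = 0.003027 (leading, φ = -89.8°)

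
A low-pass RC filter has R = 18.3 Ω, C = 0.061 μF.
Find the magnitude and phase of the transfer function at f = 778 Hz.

Step 1 — Angular frequency: ω = 2π·778 = 4888 rad/s.
Step 2 — Transfer function: H(jω) = 1/(1 + jωRC).
Step 3 — Denominator: 1 + jωRC = 1 + j·4888·18.3·6.1e-08 = 1 + j0.005457.
Step 4 — H = 1 - j0.005457.
Step 5 — Magnitude: |H| = 1 (-0.0 dB); phase: φ = -0.3°.

|H| = 1 (-0.0 dB), φ = -0.3°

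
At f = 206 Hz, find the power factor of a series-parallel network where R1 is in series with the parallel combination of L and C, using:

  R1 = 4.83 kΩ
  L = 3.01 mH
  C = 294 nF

Step 1 — Angular frequency: ω = 2π·f = 2π·206 = 1294 rad/s.
Step 2 — Component impedances:
  R1: Z = R = 4830 Ω
  L: Z = jωL = j·1294·0.00301 = 0 + j3.896 Ω
  C: Z = 1/(jωC) = -j/(ω·C) = 0 - j2628 Ω
Step 3 — Parallel branch: L || C = 1/(1/L + 1/C) = 0 + j3.902 Ω.
Step 4 — Series with R1: Z_total = R1 + (L || C) = 4830 + j3.902 Ω = 4830∠0.0° Ω.
Step 5 — Power factor: PF = cos(φ) = Re(Z)/|Z| = 4830/4830 = 1.
Step 6 — Type: Im(Z) = 3.902 ⇒ lagging (phase φ = 0.0°).

PF = 1 (lagging, φ = 0.0°)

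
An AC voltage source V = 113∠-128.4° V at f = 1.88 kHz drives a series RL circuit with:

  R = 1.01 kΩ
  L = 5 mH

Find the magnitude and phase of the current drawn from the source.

Step 1 — Angular frequency: ω = 2π·f = 2π·1880 = 1.181e+04 rad/s.
Step 2 — Component impedances:
  R: Z = R = 1010 Ω
  L: Z = jωL = j·1.181e+04·0.005 = 0 + j59.06 Ω
Step 3 — Series combination: Z_total = R + L = 1010 + j59.06 Ω = 1012∠3.3° Ω.
Step 4 — Source phasor: V = 113∠-128.4° V = -70.19 - j88.56 V.
Step 5 — Ohm's law: I = V / Z_total = (-70.19 - j88.56) / (1010 + j59.06) = -0.07437 - j0.08333 A.
Step 6 — Convert to polar: |I| = 0.1117 A, ∠I = -131.7°.

I = 0.1117∠-131.7° A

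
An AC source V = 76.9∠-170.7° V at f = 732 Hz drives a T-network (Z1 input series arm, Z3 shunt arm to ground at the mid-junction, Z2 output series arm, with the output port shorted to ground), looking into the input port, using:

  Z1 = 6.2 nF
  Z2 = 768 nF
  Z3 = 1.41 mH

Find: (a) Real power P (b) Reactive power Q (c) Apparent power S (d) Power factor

Step 1 — Angular frequency: ω = 2π·f = 2π·732 = 4599 rad/s.
Step 2 — Component impedances:
  Z1: Z = 1/(jωC) = -j/(ω·C) = 0 - j3.507e+04 Ω
  Z2: Z = 1/(jωC) = -j/(ω·C) = 0 - j283.1 Ω
  Z3: Z = jωL = j·4599·0.00141 = 0 + j6.485 Ω
Step 3 — With the output port shorted to ground, the output series arm Z2 runs from the junction to ground; the shunt arm Z3 also runs from the junction to ground. They appear in parallel: Z3 || Z2 = 0 + j6.637 Ω.
Step 4 — Series with input arm Z1: Z_in = Z1 + (Z3 || Z2) = 0 - j3.506e+04 Ω = 3.506e+04∠-90.0° Ω.
Step 5 — Source phasor: V = 76.9∠-170.7° V = -75.89 - j12.43 V.
Step 6 — Current: I = V / Z = 0.0003544 - j0.002164 A = 0.002193∠-80.7° A.
Step 7 — Complex power: S = V·I* = 0 - j0.1687 VA.
Step 8 — Real power: P = Re(S) = 0 W.
Step 9 — Reactive power: Q = Im(S) = -0.1687 VAR.
Step 10 — Apparent power: |S| = 0.1687 VA.
Step 11 — Power factor: PF = P/|S| = 0 (leading).

(a) P = 0 W  (b) Q = -0.1687 VAR  (c) S = 0.1687 VA  (d) PF = 0 (leading)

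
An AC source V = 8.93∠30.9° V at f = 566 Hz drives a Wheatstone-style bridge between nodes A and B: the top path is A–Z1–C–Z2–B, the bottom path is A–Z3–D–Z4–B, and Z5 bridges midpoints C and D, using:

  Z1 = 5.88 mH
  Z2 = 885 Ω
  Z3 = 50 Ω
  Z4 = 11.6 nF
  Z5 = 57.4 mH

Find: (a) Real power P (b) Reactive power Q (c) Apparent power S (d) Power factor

Step 1 — Angular frequency: ω = 2π·f = 2π·566 = 3556 rad/s.
Step 2 — Component impedances:
  Z1: Z = jωL = j·3556·0.00588 = 0 + j20.91 Ω
  Z2: Z = R = 885 Ω
  Z3: Z = R = 50 Ω
  Z4: Z = 1/(jωC) = -j/(ω·C) = 0 - j2.424e+04 Ω
  Z5: Z = jωL = j·3556·0.0574 = 0 + j204.1 Ω
Step 3 — Bridge requires nodal analysis (the Z5 bridge couples midpoints C and D, so the two paths cannot be reduced to a simple series/parallel combination). Setting node B to ground and injecting 1 A at node A, the 3-node admittance system at A, C, D solves to V_A = Z_AB = 885.5 - j12.99 Ω = 885.6∠-0.8° Ω.
Step 4 — Source phasor: V = 8.93∠30.9° V = 7.663 + j4.586 V.
Step 5 — Current: I = V / Z = 0.008576 + j0.005305 A = 0.01008∠31.7° A.
Step 6 — Complex power: S = V·I* = 0.09004 - j0.00132 VA.
Step 7 — Real power: P = Re(S) = 0.09004 W.
Step 8 — Reactive power: Q = Im(S) = -0.00132 VAR.
Step 9 — Apparent power: |S| = 0.09005 VA.
Step 10 — Power factor: PF = P/|S| = 0.9999 (leading).

(a) P = 0.09004 W  (b) Q = -0.00132 VAR  (c) S = 0.09005 VA  (d) PF = 0.9999 (leading)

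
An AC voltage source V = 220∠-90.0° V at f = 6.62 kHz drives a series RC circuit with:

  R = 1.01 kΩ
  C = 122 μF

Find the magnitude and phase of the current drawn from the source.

Step 1 — Angular frequency: ω = 2π·f = 2π·6620 = 4.159e+04 rad/s.
Step 2 — Component impedances:
  R: Z = R = 1010 Ω
  C: Z = 1/(jωC) = -j/(ω·C) = 0 - j0.1971 Ω
Step 3 — Series combination: Z_total = R + C = 1010 - j0.1971 Ω = 1010∠-0.0° Ω.
Step 4 — Source phasor: V = 220∠-90.0° V = 0 - j220 V.
Step 5 — Ohm's law: I = V / Z_total = (0 - j220) / (1010 - j0.1971) = 4.25e-05 - j0.2178 A.
Step 6 — Convert to polar: |I| = 0.2178 A, ∠I = -90.0°.

I = 0.2178∠-90.0° A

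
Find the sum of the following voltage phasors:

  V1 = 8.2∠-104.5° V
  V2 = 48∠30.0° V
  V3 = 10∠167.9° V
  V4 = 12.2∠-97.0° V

Step 1 — Convert each phasor to rectangular form:
  V1 = 8.2·(cos(-104.5°) + j·sin(-104.5°)) = -2.053 - j7.939 V
  V2 = 48·(cos(30.0°) + j·sin(30.0°)) = 41.57 + j24 V
  V3 = 10·(cos(167.9°) + j·sin(167.9°)) = -9.778 + j2.096 V
  V4 = 12.2·(cos(-97.0°) + j·sin(-97.0°)) = -1.487 - j12.11 V
Step 2 — Sum components: V_total = 28.25 + j6.048 V.
Step 3 — Convert to polar: |V_total| = 28.89 V, ∠V_total = 12.1°.

V_total = 28.89∠12.1° V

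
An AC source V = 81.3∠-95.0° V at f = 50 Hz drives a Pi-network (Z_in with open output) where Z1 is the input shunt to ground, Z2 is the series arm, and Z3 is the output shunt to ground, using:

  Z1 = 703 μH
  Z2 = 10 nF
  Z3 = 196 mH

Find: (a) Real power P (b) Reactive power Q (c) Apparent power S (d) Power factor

Step 1 — Angular frequency: ω = 2π·f = 2π·50 = 314.2 rad/s.
Step 2 — Component impedances:
  Z1: Z = jωL = j·314.2·0.000703 = 0 + j0.2209 Ω
  Z2: Z = 1/(jωC) = -j/(ω·C) = 0 - j3.183e+05 Ω
  Z3: Z = jωL = j·314.2·0.196 = 0 + j61.58 Ω
Step 3 — With open output, the series arm Z2 and the output shunt Z3 appear in series to ground: Z2 + Z3 = 0 - j3.182e+05 Ω.
Step 4 — Parallel with input shunt Z1: Z_in = Z1 || (Z2 + Z3) = 0 + j0.2209 Ω = 0.2209∠90.0° Ω.
Step 5 — Source phasor: V = 81.3∠-95.0° V = -7.086 - j80.99 V.
Step 6 — Current: I = V / Z = -366.7 + j32.08 A = 368.1∠175.0° A.
Step 7 — Complex power: S = V·I* = 0 + j2.993e+04 VA.
Step 8 — Real power: P = Re(S) = 0 W.
Step 9 — Reactive power: Q = Im(S) = 2.993e+04 VAR.
Step 10 — Apparent power: |S| = 2.993e+04 VA.
Step 11 — Power factor: PF = P/|S| = 0 (lagging).

(a) P = 0 W  (b) Q = 2.993e+04 VAR  (c) S = 2.993e+04 VA  (d) PF = 0 (lagging)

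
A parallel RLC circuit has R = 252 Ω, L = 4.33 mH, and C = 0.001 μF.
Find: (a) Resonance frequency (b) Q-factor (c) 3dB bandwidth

Step 1 — Resonance: ω₀ = 1/√(LC) = 1/√(0.00433·1e-09) = 4.806e+05 rad/s.
Step 2 — f₀ = ω₀/(2π) = 7.648e+04 Hz.
Step 3 — Parallel Q: Q = R/(ω₀L) = 252/(4.806e+05·0.00433) = 0.1211.
Step 4 — Bandwidth: Δω = ω₀/Q = 3.968e+06 rad/s; BW = Δω/(2π) = 6.316e+05 Hz.

(a) f₀ = 7.648e+04 Hz  (b) Q = 0.1211  (c) BW = 6.316e+05 Hz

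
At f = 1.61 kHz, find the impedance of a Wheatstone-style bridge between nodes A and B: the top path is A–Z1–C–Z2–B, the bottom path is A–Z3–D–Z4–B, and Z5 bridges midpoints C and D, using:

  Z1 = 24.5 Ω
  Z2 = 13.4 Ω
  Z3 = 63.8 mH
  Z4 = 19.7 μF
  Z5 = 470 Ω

Step 1 — Angular frequency: ω = 2π·f = 2π·1610 = 1.012e+04 rad/s.
Step 2 — Component impedances:
  Z1: Z = R = 24.5 Ω
  Z2: Z = R = 13.4 Ω
  Z3: Z = jωL = j·1.012e+04·0.0638 = 0 + j645.4 Ω
  Z4: Z = 1/(jωC) = -j/(ω·C) = 0 - j5.018 Ω
  Z5: Z = R = 470 Ω
Step 3 — Bridge requires nodal analysis (the Z5 bridge couples midpoints C and D, so the two paths cannot be reduced to a simple series/parallel combination). Setting node B to ground and injecting 1 A at node A, the 3-node admittance system at A, C, D solves to V_A = Z_AB = 37.38 + j2.186 Ω = 37.45∠3.3° Ω.

Z = 37.38 + j2.186 Ω = 37.45∠3.3° Ω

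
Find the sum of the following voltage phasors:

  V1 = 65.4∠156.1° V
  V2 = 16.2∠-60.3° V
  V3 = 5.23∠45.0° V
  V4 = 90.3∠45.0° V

Step 1 — Convert each phasor to rectangular form:
  V1 = 65.4·(cos(156.1°) + j·sin(156.1°)) = -59.79 + j26.5 V
  V2 = 16.2·(cos(-60.3°) + j·sin(-60.3°)) = 8.026 - j14.07 V
  V3 = 5.23·(cos(45.0°) + j·sin(45.0°)) = 3.698 + j3.698 V
  V4 = 90.3·(cos(45.0°) + j·sin(45.0°)) = 63.85 + j63.85 V
Step 2 — Sum components: V_total = 15.78 + j79.97 V.
Step 3 — Convert to polar: |V_total| = 81.52 V, ∠V_total = 78.8°.

V_total = 81.52∠78.8° V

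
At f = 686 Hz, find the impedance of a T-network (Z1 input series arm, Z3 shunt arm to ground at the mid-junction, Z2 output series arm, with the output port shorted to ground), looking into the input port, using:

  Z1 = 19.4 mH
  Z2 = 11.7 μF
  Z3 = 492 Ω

Step 1 — Angular frequency: ω = 2π·f = 2π·686 = 4310 rad/s.
Step 2 — Component impedances:
  Z1: Z = jωL = j·4310·0.0194 = 0 + j83.62 Ω
  Z2: Z = 1/(jωC) = -j/(ω·C) = 0 - j19.83 Ω
  Z3: Z = R = 492 Ω
Step 3 — With the output port shorted to ground, the output series arm Z2 runs from the junction to ground; the shunt arm Z3 also runs from the junction to ground. They appear in parallel: Z3 || Z2 = 0.7979 - j19.8 Ω.
Step 4 — Series with input arm Z1: Z_in = Z1 + (Z3 || Z2) = 0.7979 + j63.82 Ω = 63.83∠89.3° Ω.

Z = 0.7979 + j63.82 Ω = 63.83∠89.3° Ω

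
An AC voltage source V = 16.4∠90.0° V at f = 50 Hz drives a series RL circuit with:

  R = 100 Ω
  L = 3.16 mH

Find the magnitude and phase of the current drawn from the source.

Step 1 — Angular frequency: ω = 2π·f = 2π·50 = 314.2 rad/s.
Step 2 — Component impedances:
  R: Z = R = 100 Ω
  L: Z = jωL = j·314.2·0.00316 = 0 + j0.9927 Ω
Step 3 — Series combination: Z_total = R + L = 100 + j0.9927 Ω = 100∠0.6° Ω.
Step 4 — Source phasor: V = 16.4∠90.0° V = 0 + j16.4 V.
Step 5 — Ohm's law: I = V / Z_total = (0 + j16.4) / (100 + j0.9927) = 0.001628 + j0.164 A.
Step 6 — Convert to polar: |I| = 0.164 A, ∠I = 89.4°.

I = 0.164∠89.4° A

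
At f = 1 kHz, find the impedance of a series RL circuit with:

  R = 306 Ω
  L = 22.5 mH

Step 1 — Angular frequency: ω = 2π·f = 2π·1000 = 6283 rad/s.
Step 2 — Component impedances:
  R: Z = R = 306 Ω
  L: Z = jωL = j·6283·0.0225 = 0 + j141.4 Ω
Step 3 — Series combination: Z_total = R + L = 306 + j141.4 Ω = 337.1∠24.8° Ω.

Z = 306 + j141.4 Ω = 337.1∠24.8° Ω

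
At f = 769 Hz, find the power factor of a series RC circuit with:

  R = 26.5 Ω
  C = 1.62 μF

Step 1 — Angular frequency: ω = 2π·f = 2π·769 = 4832 rad/s.
Step 2 — Component impedances:
  R: Z = R = 26.5 Ω
  C: Z = 1/(jωC) = -j/(ω·C) = 0 - j127.8 Ω
Step 3 — Series combination: Z_total = R + C = 26.5 - j127.8 Ω = 130.5∠-78.3° Ω.
Step 4 — Power factor: PF = cos(φ) = Re(Z)/|Z| = 26.5/130.5 = 0.2031.
Step 5 — Type: Im(Z) = -127.8 ⇒ leading (phase φ = -78.3°).

PF = 0.2031 (leading, φ = -78.3°)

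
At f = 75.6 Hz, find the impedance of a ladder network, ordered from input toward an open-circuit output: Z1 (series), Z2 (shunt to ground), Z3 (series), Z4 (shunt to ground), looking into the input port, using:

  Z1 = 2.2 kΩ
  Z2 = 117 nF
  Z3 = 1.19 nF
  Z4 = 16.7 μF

Step 1 — Angular frequency: ω = 2π·f = 2π·75.6 = 475 rad/s.
Step 2 — Component impedances:
  Z1: Z = R = 2200 Ω
  Z2: Z = 1/(jωC) = -j/(ω·C) = 0 - j1.799e+04 Ω
  Z3: Z = 1/(jωC) = -j/(ω·C) = 0 - j1.769e+06 Ω
  Z4: Z = 1/(jωC) = -j/(ω·C) = 0 - j126.1 Ω
Step 3 — Ladder network (open output): work backward from the far end, alternating series and parallel combinations. Z_in = 2200 - j1.781e+04 Ω = 1.795e+04∠-83.0° Ω.

Z = 2200 - j1.781e+04 Ω = 1.795e+04∠-83.0° Ω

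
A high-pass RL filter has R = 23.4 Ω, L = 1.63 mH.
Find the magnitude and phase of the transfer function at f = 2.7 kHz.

Step 1 — Angular frequency: ω = 2π·2700 = 1.696e+04 rad/s.
Step 2 — Transfer function: H(jω) = jωL/(R + jωL).
Step 3 — Numerator jωL = j·27.65; denominator R + jωL = 23.4 + j27.65.
Step 4 — H = 0.5827 + j0.4931.
Step 5 — Magnitude: |H| = 0.7634 (-2.3 dB); phase: φ = 40.2°.

|H| = 0.7634 (-2.3 dB), φ = 40.2°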